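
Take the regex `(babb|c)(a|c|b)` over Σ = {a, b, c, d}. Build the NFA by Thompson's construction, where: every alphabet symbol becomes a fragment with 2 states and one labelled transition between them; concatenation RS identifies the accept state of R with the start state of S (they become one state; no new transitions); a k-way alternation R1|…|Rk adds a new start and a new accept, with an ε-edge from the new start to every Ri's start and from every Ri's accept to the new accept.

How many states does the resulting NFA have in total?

By structural recursion:
Each of the 8 symbol leaves contributes a 2-state fragment.
  babb → 5 states
  babb|c → 9 states
  a|c|b → 8 states
  (babb|c)(a|c|b) → 16 states

16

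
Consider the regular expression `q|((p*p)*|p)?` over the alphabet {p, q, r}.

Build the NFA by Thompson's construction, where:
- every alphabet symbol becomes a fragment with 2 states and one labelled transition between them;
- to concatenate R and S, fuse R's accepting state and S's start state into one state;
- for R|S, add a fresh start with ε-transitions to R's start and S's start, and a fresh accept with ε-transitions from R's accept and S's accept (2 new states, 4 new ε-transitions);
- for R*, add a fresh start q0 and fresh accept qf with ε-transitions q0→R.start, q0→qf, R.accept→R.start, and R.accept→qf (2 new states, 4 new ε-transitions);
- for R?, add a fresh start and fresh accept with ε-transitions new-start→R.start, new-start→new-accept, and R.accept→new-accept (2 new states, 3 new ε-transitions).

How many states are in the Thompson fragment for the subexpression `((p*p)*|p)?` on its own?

Fragment for `((p*p)*|p)?`:
Each of the 3 symbol leaves contributes a 2-state fragment.
  p* = 4 states
  p*p = 5 states
  (p*p)* = 7 states
  (p*p)*|p = 11 states
  ((p*p)*|p)? = 13 states

13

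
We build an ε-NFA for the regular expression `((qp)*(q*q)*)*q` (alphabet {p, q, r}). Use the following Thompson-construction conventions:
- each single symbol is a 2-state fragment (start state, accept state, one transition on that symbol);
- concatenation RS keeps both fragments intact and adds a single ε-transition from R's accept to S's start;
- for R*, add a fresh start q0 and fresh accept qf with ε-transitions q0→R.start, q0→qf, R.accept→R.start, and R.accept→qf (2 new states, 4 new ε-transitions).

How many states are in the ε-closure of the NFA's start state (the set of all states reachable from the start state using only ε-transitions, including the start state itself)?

12

Work bottom-up. For each fragment F, track |ε-closure(F.start)| and whether F's accept lies in that closure (i.e. whether F accepts ε). A single-symbol fragment has closure size 1 and does not accept ε.
  qp → |ε-closure| equals the left operand's closure size = 1 (its accept is not ε-reachable, so the closure stops there)
  (qp)* → new start has ε-edges to the inner start and to the new accept, so |ε-closure| = 2 + 1 = 3
  q* → new start has ε-edges to the inner start and to the new accept, so |ε-closure| = 2 + 1 = 3
  q*q → the left operand accepts ε, so the closure extends into the next operand (via the concat ε-link); |ε-closure| = 3 + 1 = 4
  (q*q)* → the star's fresh start ε-reaches both the body's start and the fresh accept: |ε-closure| = 2 + 4 = 6
  (qp)*(q*q)* → |ε-closure| = 3 + 6 = 9 (closure spills across the concat boundary because the left factor accepts ε)
  ((qp)*(q*q)*)* → new start has ε-edges to the inner start and to the new accept, so |ε-closure| = 2 + 9 = 11
  ((qp)*(q*q)*)*q → the left operand accepts ε, so the closure extends into the next operand (via the concat ε-link); |ε-closure| = 11 + 1 = 12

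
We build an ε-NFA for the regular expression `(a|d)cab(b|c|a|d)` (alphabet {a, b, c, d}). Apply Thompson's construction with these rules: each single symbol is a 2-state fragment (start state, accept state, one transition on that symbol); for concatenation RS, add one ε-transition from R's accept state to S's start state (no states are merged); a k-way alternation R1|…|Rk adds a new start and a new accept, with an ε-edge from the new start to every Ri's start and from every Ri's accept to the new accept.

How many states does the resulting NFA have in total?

22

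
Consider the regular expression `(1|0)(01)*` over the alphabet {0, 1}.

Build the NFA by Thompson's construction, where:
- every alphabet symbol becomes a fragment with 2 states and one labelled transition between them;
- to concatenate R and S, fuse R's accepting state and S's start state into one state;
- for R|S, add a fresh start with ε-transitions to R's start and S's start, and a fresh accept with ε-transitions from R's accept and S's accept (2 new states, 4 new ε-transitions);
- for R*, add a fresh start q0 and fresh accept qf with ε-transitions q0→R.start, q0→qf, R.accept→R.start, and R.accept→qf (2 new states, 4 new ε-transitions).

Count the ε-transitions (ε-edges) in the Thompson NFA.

Building bottom-up:
Each of the 4 symbol leaves contributes 0 ε-transitions.
  1|0 : 4 ε-transitions
  01 : 0 ε-transitions
  (01)* : 4 ε-transitions
  (1|0)(01)* : 8 ε-transitions

8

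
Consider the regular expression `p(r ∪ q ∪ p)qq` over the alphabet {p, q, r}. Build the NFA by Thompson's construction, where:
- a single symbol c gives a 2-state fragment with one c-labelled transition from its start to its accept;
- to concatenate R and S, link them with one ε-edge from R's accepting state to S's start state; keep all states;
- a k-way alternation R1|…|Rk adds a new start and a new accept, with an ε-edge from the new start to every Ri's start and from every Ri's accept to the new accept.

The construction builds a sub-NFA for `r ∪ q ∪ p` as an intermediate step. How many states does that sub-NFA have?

Fragment for `r ∪ q ∪ p`:
Each of the 3 symbol leaves contributes a 2-state fragment.
  r ∪ q ∪ p : 8 states

8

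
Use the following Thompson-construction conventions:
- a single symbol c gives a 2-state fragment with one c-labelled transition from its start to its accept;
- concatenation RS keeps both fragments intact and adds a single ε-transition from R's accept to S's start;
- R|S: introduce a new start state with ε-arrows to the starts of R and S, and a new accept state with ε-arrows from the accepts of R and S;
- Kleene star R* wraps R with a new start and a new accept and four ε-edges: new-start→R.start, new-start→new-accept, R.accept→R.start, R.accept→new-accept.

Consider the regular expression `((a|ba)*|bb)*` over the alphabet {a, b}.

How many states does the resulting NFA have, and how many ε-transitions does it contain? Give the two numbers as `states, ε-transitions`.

18, 18

Bottom-up over the parse tree:
Each of the 5 symbol leaves contributes 2 states and 0 ε-transitions.
  ba — 4 states, 1 ε-transition
  a|ba — 8 states, 5 ε-transitions
  (a|ba)* — 10 states, 9 ε-transitions
  bb — 4 states, 1 ε-transition
  (a|ba)*|bb — 16 states, 14 ε-transitions
  ((a|ba)*|bb)* — 18 states, 18 ε-transitions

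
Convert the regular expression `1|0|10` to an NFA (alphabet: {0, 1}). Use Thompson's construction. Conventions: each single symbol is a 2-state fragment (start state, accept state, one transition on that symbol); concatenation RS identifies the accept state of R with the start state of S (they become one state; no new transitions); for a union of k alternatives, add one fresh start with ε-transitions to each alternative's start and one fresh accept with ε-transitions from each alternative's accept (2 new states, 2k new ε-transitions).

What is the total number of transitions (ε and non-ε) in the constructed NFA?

Per subexpression:
Each of the 4 symbol leaves contributes 1 transition (1 symbol, 0 ε).
  10 : 2 transitions (2 symbol, 0 ε)
  1|0|10 : 10 transitions (4 symbol, 6 ε)

10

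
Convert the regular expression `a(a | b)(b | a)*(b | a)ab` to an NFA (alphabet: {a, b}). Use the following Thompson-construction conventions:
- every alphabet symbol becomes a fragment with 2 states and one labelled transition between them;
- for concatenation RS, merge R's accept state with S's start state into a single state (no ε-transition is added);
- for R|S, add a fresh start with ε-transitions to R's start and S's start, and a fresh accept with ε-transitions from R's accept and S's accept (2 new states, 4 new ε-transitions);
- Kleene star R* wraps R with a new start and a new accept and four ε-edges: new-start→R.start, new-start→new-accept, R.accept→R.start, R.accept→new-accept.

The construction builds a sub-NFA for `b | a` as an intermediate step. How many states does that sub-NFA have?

6

Fragment for `b | a`:
Each of the 2 symbol leaves contributes a 2-state fragment.
  b | a = 6 states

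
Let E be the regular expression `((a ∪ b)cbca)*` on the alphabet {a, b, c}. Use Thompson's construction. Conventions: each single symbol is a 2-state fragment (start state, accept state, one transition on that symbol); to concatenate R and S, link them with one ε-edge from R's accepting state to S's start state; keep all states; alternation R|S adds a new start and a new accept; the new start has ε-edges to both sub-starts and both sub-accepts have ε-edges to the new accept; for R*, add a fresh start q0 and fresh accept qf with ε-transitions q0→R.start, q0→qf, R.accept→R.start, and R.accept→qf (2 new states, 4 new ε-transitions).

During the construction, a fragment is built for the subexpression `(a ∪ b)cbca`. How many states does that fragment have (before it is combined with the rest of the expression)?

14

Fragment for `(a ∪ b)cbca`:
Each of the 6 symbol leaves contributes a 2-state fragment.
  a ∪ b : 6 states
  (a ∪ b)cbca : 14 states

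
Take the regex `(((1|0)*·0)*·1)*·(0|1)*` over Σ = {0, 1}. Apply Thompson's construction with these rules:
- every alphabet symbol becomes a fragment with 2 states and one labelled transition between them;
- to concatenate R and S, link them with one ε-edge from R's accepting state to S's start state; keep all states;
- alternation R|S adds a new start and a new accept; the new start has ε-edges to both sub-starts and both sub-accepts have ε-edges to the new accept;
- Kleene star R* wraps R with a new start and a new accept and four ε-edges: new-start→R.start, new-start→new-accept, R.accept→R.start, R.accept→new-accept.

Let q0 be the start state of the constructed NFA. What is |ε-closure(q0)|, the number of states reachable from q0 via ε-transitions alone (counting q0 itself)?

Let C(F) = |ε-closure(F.start)| within fragment F, and note whether F accepts ε. Symbol fragments have C = 1 and do not accept ε. Then:
  1|0 : new start ε-reaches every alternative's start; none of them accept ε, so the new accept is not reached: |ε-closure| = 1 + 1 + 1 = 3
  (1|0)* : |ε-closure| = 1 (new start) + 3 (body) + 1 (new accept) = 5
  (1|0)*·0 : the left operand accepts ε, so the closure extends into the next operand (via the concat ε-link); |ε-closure| = 5 + 1 = 6
  ((1|0)*·0)* : the star's fresh start ε-reaches both the body's start and the fresh accept: |ε-closure| = 2 + 6 = 8
  ((1|0)*·0)*·1 : |ε-closure| = 8 + 1 = 9 (closure spills across the concat boundary because the left factor accepts ε)
  (((1|0)*·0)*·1)* : new start has ε-edges to the inner start and to the new accept, so |ε-closure| = 2 + 9 = 11
  0|1 : |ε-closure| = 1 + 1 + 1 = 3 (the new accept is not ε-reachable since no branch accepts ε)
  (0|1)* : |ε-closure| = 1 (new start) + 3 (body) + 1 (new accept) = 5
  (((1|0)*·0)*·1)*·(0|1)* : |ε-closure| = 11 + 5 = 16 (closure spills across the concat boundary because the left factor accepts ε)

16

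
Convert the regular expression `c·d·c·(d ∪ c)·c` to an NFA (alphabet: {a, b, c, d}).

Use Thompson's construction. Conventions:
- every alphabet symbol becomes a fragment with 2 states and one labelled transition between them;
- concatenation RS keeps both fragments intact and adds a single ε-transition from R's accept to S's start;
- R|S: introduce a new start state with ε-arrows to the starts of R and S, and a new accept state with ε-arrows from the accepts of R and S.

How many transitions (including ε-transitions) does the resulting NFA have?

14

Building bottom-up:
Each of the 6 symbol leaves contributes 1 transition (1 symbol, 0 ε).
  d ∪ c — 6 transitions (2 symbol, 4 ε)
  c·d·c·(d ∪ c)·c — 14 transitions (6 symbol, 8 ε)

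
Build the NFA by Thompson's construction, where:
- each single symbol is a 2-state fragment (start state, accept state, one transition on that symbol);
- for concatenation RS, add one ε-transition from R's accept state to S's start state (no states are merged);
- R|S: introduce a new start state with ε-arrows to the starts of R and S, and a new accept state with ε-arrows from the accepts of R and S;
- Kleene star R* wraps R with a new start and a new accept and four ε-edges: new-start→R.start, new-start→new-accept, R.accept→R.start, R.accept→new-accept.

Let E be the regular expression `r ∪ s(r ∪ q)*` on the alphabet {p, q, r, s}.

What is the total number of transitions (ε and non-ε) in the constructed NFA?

17

Per subexpression:
Each of the 4 symbol leaves contributes 1 transition (1 symbol, 0 ε).
  r ∪ q = 6 transitions (2 symbol, 4 ε)
  (r ∪ q)* = 10 transitions (2 symbol, 8 ε)
  s(r ∪ q)* = 12 transitions (3 symbol, 9 ε)
  r ∪ s(r ∪ q)* = 17 transitions (4 symbol, 13 ε)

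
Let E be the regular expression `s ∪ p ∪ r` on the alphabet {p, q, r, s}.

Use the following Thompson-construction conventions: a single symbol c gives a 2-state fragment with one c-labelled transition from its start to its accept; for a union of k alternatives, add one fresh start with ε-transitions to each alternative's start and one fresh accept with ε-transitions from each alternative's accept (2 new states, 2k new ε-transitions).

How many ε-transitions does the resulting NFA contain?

Recursing over subexpressions:
Each of the 3 symbol leaves contributes 0 ε-transitions.
  s ∪ p ∪ r — 6 ε-transitions

6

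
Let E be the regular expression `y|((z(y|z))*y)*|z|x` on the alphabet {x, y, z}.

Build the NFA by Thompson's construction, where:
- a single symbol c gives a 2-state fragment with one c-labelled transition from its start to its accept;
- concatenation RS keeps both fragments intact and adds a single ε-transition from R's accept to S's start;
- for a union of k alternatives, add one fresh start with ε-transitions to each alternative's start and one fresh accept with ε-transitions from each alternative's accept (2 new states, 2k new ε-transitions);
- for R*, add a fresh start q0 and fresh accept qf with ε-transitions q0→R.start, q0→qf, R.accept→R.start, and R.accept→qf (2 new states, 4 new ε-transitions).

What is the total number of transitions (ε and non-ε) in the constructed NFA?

29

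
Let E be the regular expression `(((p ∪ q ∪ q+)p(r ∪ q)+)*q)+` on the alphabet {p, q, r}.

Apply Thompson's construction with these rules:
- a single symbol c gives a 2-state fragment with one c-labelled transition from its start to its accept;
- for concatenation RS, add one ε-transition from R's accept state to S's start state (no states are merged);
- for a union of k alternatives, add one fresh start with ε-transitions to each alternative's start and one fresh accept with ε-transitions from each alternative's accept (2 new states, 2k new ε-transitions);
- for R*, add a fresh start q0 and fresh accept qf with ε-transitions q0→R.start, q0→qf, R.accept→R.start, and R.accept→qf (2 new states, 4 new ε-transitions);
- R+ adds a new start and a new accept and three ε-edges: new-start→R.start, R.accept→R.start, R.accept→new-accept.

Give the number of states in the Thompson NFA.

Bottom-up over the parse tree:
Each of the 7 symbol leaves contributes a 2-state fragment.
  q+ — 4 states
  p ∪ q ∪ q+ — 10 states
  r ∪ q — 6 states
  (r ∪ q)+ — 8 states
  (p ∪ q ∪ q+)p(r ∪ q)+ — 20 states
  ((p ∪ q ∪ q+)p(r ∪ q)+)* — 22 states
  ((p ∪ q ∪ q+)p(r ∪ q)+)*q — 24 states
  (((p ∪ q ∪ q+)p(r ∪ q)+)*q)+ — 26 states

26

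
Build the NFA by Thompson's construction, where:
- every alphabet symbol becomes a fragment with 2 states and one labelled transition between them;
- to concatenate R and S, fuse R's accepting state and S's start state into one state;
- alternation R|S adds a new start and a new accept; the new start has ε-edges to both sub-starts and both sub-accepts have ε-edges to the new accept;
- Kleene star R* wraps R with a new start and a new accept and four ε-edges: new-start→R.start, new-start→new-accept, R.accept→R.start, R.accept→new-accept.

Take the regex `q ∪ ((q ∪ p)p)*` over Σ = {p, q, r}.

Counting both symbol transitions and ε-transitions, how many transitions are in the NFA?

16

Recursing over subexpressions:
Each of the 4 symbol leaves contributes 1 transition (1 symbol, 0 ε).
  q ∪ p → 6 transitions (2 symbol, 4 ε)
  (q ∪ p)p → 7 transitions (3 symbol, 4 ε)
  ((q ∪ p)p)* → 11 transitions (3 symbol, 8 ε)
  q ∪ ((q ∪ p)p)* → 16 transitions (4 symbol, 12 ε)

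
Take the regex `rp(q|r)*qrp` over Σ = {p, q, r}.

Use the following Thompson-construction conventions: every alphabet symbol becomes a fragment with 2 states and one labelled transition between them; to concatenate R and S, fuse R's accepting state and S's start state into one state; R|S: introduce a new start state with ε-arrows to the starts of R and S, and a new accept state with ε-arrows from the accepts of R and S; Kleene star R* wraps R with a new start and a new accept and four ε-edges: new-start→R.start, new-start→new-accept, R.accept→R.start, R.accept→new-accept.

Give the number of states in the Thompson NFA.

13

Recursing over subexpressions:
Each of the 7 symbol leaves contributes a 2-state fragment.
  q|r : 6 states
  (q|r)* : 8 states
  rp(q|r)*qrp : 13 states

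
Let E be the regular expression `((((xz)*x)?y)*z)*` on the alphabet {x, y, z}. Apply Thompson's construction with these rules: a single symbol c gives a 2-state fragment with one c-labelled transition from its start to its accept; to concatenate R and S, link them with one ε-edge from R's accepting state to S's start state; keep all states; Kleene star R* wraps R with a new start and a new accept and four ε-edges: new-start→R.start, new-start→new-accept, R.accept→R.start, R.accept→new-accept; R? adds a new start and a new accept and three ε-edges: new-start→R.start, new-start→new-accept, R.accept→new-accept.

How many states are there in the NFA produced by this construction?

By structural recursion:
Each of the 5 symbol leaves contributes a 2-state fragment.
  xz — 4 states
  (xz)* — 6 states
  (xz)*x — 8 states
  ((xz)*x)? — 10 states
  ((xz)*x)?y — 12 states
  (((xz)*x)?y)* — 14 states
  (((xz)*x)?y)*z — 16 states
  ((((xz)*x)?y)*z)* — 18 states

18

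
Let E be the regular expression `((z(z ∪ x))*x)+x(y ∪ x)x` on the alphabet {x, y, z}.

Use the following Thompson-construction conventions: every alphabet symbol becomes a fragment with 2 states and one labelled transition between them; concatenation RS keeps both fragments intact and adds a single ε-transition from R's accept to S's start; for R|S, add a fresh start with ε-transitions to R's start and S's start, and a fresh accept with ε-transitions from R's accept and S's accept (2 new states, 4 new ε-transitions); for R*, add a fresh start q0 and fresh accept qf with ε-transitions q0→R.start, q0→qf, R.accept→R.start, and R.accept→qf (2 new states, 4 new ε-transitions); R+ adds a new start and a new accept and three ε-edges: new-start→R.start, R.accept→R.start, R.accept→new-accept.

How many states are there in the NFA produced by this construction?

Bottom-up over the parse tree:
Each of the 8 symbol leaves contributes a 2-state fragment.
  z ∪ x → 6 states
  z(z ∪ x) → 8 states
  (z(z ∪ x))* → 10 states
  (z(z ∪ x))*x → 12 states
  ((z(z ∪ x))*x)+ → 14 states
  y ∪ x → 6 states
  ((z(z ∪ x))*x)+x(y ∪ x)x → 24 states

24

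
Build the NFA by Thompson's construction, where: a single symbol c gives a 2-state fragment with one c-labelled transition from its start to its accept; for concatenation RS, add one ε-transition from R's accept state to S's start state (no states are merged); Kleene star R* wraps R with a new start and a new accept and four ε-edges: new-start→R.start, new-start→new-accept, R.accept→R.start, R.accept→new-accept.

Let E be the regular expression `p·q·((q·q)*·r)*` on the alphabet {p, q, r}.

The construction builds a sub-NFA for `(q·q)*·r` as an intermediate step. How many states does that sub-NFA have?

Fragment for `(q·q)*·r`:
Each of the 3 symbol leaves contributes a 2-state fragment.
  q·q = 4 states
  (q·q)* = 6 states
  (q·q)*·r = 8 states

8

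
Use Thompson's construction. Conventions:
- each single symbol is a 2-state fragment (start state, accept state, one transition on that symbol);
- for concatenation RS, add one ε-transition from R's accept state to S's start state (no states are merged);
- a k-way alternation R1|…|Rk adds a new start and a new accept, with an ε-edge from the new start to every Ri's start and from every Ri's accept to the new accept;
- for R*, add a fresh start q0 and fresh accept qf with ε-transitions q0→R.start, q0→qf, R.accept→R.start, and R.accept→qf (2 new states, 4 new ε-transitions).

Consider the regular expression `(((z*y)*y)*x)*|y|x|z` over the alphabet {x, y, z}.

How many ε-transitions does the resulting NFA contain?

27

Building bottom-up:
Each of the 7 symbol leaves contributes 0 ε-transitions.
  z* = 4 ε-transitions
  z*y = 5 ε-transitions
  (z*y)* = 9 ε-transitions
  (z*y)*y = 10 ε-transitions
  ((z*y)*y)* = 14 ε-transitions
  ((z*y)*y)*x = 15 ε-transitions
  (((z*y)*y)*x)* = 19 ε-transitions
  (((z*y)*y)*x)*|y|x|z = 27 ε-transitions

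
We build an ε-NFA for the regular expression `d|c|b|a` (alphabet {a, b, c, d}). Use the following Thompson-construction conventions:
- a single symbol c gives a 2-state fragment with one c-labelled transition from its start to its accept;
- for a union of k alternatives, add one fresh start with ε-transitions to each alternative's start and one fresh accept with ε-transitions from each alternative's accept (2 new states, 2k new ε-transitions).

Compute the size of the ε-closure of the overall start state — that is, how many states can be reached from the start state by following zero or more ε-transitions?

Work bottom-up. For each fragment F, track |ε-closure(F.start)| and whether F's accept lies in that closure (i.e. whether F accepts ε). A single-symbol fragment has closure size 1 and does not accept ε.
  d|c|b|a — new start ε-reaches every alternative's start; none of them accept ε, so the new accept is not reached: |closure| = 1 + 1 + 1 + 1 + 1 = 5

5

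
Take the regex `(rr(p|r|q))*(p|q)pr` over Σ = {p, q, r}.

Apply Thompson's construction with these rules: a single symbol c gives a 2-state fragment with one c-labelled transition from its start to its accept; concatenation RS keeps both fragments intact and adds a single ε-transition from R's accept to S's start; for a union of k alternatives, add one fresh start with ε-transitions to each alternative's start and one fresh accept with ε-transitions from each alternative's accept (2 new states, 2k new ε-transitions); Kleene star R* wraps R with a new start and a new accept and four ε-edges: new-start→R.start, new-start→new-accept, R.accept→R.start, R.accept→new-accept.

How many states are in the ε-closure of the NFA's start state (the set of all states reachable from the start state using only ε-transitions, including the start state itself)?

6

Let C(F) = |ε-closure(F.start)| within fragment F, and note whether F accepts ε. Symbol fragments have C = 1 and do not accept ε. Then:
  p|r|q : new start ε-reaches every alternative's start; none of them accept ε, so the new accept is not reached: |closure| = 1 + 1 + 1 + 1 = 4
  rr(p|r|q) : same as the first factor's closure: |closure| = 1
  (rr(p|r|q))* : new start has ε-edges to the inner start and to the new accept, so |closure| = 2 + 1 = 3
  p|q : new start ε-reaches every alternative's start; none of them accept ε, so the new accept is not reached: |closure| = 1 + 1 + 1 = 3
  (rr(p|r|q))*(p|q)pr : the left operand accepts ε, so the closure extends into the next operand (via the concat ε-link); |closure| = 3 + 3 = 6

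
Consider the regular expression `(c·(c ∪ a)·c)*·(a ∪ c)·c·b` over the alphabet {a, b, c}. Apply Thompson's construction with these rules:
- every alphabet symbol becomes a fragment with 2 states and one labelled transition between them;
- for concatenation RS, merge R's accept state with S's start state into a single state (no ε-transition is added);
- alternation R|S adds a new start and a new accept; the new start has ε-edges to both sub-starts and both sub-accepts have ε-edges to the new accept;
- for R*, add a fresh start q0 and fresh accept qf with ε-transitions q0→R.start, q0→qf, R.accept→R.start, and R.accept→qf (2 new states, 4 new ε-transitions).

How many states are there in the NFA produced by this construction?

17

Per subexpression:
Each of the 8 symbol leaves contributes a 2-state fragment.
  c ∪ a : 6 states
  c·(c ∪ a)·c : 8 states
  (c·(c ∪ a)·c)* : 10 states
  a ∪ c : 6 states
  (c·(c ∪ a)·c)*·(a ∪ c)·c·b : 17 states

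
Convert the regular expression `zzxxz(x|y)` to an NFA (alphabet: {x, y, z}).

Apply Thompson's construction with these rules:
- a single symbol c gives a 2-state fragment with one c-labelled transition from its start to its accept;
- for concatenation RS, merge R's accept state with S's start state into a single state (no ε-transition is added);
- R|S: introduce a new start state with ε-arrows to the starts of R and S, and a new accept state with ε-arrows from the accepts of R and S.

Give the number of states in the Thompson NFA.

11

Recursing over subexpressions:
Each of the 7 symbol leaves contributes a 2-state fragment.
  x|y → 6 states
  zzxxz(x|y) → 11 states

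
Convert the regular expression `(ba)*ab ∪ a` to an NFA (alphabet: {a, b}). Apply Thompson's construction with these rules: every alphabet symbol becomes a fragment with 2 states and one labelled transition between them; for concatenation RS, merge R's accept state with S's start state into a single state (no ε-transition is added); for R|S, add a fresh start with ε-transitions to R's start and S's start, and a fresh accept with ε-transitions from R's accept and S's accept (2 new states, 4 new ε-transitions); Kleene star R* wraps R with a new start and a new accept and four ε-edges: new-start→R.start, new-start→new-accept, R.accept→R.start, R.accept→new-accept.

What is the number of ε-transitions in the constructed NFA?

Building bottom-up:
Each of the 5 symbol leaves contributes 0 ε-transitions.
  ba : 0 ε-transitions
  (ba)* : 4 ε-transitions
  (ba)*ab : 4 ε-transitions
  (ba)*ab ∪ a : 8 ε-transitions

8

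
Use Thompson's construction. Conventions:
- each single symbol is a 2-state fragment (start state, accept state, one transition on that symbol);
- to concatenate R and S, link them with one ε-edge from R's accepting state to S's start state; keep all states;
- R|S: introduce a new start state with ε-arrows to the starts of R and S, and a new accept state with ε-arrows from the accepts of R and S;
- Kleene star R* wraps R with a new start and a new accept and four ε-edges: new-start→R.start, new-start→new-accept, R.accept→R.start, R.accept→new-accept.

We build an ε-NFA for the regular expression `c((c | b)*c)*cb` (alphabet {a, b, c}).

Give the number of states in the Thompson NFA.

Per subexpression:
Each of the 6 symbol leaves contributes a 2-state fragment.
  c | b : 6 states
  (c | b)* : 8 states
  (c | b)*c : 10 states
  ((c | b)*c)* : 12 states
  c((c | b)*c)*cb : 18 states

18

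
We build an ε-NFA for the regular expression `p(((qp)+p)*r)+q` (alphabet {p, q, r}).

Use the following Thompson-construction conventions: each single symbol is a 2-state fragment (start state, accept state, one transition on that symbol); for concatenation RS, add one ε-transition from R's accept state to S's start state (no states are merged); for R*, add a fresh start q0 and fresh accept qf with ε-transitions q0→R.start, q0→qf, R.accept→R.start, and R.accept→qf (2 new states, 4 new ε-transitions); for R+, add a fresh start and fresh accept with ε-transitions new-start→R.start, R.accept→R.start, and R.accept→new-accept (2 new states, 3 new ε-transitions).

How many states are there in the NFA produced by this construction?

18

Per subexpression:
Each of the 6 symbol leaves contributes a 2-state fragment.
  qp — 4 states
  (qp)+ — 6 states
  (qp)+p — 8 states
  ((qp)+p)* — 10 states
  ((qp)+p)*r — 12 states
  (((qp)+p)*r)+ — 14 states
  p(((qp)+p)*r)+q — 18 states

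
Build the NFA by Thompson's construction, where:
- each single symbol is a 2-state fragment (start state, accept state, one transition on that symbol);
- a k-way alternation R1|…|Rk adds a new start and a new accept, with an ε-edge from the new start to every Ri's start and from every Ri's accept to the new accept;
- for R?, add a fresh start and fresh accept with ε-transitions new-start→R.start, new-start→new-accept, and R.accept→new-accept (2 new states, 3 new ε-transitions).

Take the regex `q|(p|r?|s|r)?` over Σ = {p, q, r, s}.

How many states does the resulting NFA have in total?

18

Per subexpression:
Each of the 5 symbol leaves contributes a 2-state fragment.
  r? → 4 states
  p|r?|s|r → 12 states
  (p|r?|s|r)? → 14 states
  q|(p|r?|s|r)? → 18 states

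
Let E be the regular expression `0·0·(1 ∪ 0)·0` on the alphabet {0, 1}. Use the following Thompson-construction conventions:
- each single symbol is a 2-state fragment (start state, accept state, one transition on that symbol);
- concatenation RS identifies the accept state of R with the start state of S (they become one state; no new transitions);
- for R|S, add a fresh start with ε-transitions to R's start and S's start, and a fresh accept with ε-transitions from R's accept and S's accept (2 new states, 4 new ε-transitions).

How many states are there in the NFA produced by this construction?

Building bottom-up:
Each of the 5 symbol leaves contributes a 2-state fragment.
  1 ∪ 0 : 6 states
  0·0·(1 ∪ 0)·0 : 9 states

9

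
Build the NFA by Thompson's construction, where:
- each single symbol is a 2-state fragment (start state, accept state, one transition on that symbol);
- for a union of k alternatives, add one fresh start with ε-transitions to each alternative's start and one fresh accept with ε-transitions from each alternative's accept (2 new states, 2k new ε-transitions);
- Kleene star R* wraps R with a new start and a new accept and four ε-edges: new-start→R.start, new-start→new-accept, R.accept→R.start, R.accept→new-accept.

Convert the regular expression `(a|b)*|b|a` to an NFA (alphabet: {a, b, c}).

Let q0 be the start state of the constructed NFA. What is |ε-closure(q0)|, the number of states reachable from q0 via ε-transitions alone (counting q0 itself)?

Let C(F) = |ε-closure(F.start)| within fragment F, and note whether F accepts ε. Symbol fragments have C = 1 and do not accept ε. Then:
  a|b — new start ε-reaches every alternative's start; none of them accept ε, so the new accept is not reached: |ε-closure| = 1 + 1 + 1 = 3
  (a|b)* — new start has ε-edges to the inner start and to the new accept, so |ε-closure| = 2 + 3 = 5
  (a|b)*|b|a — new start ε-reaches every alternative's start; at least one alternative accepts ε, so the union's new accept is reached too: |ε-closure| = 1 + 5 + 1 + 1 + 1 = 9

9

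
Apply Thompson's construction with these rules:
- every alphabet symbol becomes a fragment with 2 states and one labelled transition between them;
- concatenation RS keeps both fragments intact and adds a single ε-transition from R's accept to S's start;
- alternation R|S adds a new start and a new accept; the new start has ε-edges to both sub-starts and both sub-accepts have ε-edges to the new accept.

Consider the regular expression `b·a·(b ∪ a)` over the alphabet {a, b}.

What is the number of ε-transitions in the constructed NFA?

6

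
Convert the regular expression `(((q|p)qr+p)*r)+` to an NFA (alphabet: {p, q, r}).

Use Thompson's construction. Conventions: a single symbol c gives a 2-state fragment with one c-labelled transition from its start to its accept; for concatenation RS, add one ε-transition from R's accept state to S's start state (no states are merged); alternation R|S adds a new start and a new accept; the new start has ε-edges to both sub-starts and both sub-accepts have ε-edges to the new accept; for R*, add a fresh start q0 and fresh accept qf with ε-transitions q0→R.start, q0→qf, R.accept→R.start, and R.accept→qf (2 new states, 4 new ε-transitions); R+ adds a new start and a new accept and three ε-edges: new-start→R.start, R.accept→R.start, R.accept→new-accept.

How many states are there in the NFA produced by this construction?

Bottom-up over the parse tree:
Each of the 6 symbol leaves contributes a 2-state fragment.
  q|p : 6 states
  r+ : 4 states
  (q|p)qr+p : 14 states
  ((q|p)qr+p)* : 16 states
  ((q|p)qr+p)*r : 18 states
  (((q|p)qr+p)*r)+ : 20 states

20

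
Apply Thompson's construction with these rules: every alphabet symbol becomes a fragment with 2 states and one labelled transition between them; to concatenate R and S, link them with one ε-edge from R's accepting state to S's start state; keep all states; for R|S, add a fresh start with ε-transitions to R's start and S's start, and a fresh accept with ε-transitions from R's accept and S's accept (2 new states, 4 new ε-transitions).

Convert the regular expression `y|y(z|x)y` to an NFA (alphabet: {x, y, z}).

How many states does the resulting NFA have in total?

14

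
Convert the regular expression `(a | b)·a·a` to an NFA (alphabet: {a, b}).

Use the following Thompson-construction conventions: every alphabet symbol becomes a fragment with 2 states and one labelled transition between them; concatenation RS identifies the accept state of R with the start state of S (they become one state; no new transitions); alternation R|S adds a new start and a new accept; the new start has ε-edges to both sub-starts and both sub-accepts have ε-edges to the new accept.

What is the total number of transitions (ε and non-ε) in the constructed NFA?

Building bottom-up:
Each of the 4 symbol leaves contributes 1 transition (1 symbol, 0 ε).
  a | b : 6 transitions (2 symbol, 4 ε)
  (a | b)·a·a : 8 transitions (4 symbol, 4 ε)

8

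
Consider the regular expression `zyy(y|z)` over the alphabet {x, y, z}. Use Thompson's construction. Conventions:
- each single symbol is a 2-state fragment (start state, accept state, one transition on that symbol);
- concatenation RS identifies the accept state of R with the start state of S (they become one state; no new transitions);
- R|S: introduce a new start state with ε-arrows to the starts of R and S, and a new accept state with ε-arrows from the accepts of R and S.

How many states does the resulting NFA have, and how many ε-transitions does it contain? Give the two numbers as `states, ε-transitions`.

Bottom-up over the parse tree:
Each of the 5 symbol leaves contributes 2 states and 0 ε-transitions.
  y|z — 6 states, 4 ε-transitions
  zyy(y|z) — 9 states, 4 ε-transitions

9, 4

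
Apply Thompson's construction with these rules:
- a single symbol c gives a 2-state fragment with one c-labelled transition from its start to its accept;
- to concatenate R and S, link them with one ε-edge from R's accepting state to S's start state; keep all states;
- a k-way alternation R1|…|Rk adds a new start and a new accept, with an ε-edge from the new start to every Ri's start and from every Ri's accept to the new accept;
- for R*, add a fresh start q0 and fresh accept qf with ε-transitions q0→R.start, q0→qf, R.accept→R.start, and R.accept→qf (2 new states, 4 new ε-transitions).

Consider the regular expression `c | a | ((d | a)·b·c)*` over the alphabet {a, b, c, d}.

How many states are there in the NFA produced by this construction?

Building bottom-up:
Each of the 6 symbol leaves contributes a 2-state fragment.
  d | a — 6 states
  (d | a)·b·c — 10 states
  ((d | a)·b·c)* — 12 states
  c | a | ((d | a)·b·c)* — 18 states

18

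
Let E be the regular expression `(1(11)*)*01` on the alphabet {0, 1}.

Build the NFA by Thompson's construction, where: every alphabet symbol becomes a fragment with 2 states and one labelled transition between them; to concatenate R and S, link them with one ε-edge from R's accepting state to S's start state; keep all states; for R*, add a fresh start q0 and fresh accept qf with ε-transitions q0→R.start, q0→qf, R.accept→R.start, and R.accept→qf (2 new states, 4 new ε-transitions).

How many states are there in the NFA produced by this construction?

14

By structural recursion:
Each of the 5 symbol leaves contributes a 2-state fragment.
  11 → 4 states
  (11)* → 6 states
  1(11)* → 8 states
  (1(11)*)* → 10 states
  (1(11)*)*01 → 14 states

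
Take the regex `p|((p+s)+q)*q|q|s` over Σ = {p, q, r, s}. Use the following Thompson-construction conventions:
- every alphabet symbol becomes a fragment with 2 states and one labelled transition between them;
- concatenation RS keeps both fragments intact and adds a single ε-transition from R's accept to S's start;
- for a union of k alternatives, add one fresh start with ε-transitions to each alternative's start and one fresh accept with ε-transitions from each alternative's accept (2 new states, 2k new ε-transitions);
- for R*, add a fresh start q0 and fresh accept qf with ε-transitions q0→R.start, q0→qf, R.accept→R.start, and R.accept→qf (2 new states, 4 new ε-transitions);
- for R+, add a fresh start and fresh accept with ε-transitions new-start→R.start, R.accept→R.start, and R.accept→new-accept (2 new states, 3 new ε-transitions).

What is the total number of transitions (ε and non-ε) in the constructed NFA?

By structural recursion:
Each of the 7 symbol leaves contributes 1 transition (1 symbol, 0 ε).
  p+ — 4 transitions (1 symbol, 3 ε)
  p+s — 6 transitions (2 symbol, 4 ε)
  (p+s)+ — 9 transitions (2 symbol, 7 ε)
  (p+s)+q — 11 transitions (3 symbol, 8 ε)
  ((p+s)+q)* — 15 transitions (3 symbol, 12 ε)
  ((p+s)+q)*q — 17 transitions (4 symbol, 13 ε)
  p|((p+s)+q)*q|q|s — 28 transitions (7 symbol, 21 ε)

28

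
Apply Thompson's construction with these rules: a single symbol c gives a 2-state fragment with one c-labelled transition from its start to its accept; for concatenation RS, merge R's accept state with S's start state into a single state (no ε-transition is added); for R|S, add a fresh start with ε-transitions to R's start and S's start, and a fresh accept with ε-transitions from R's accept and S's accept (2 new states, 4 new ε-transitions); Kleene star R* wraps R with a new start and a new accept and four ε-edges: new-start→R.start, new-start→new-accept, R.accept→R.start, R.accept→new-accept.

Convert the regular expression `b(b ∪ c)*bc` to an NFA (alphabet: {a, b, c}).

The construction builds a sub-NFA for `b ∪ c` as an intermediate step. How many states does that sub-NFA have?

6

Fragment for `b ∪ c`:
Each of the 2 symbol leaves contributes a 2-state fragment.
  b ∪ c → 6 states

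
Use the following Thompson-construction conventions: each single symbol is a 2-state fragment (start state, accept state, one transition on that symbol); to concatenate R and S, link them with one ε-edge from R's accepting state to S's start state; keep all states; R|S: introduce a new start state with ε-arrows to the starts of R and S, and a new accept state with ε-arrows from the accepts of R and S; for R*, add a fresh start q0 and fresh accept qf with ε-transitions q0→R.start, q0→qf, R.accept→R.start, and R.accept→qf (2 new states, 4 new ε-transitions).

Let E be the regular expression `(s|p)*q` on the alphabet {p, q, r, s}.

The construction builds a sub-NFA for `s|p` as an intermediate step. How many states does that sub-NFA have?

6

Fragment for `s|p`:
Each of the 2 symbol leaves contributes a 2-state fragment.
  s|p — 6 states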